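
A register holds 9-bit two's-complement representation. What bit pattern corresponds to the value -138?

101110110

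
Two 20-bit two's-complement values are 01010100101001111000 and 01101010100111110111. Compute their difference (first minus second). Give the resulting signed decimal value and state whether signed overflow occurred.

01010100101001111000 = 346744 (signed)
01101010100111110111 = 436727 (signed)
Subtract via negate-and-add: invert 01101010100111110111 + 1 = 10010101011000001001 (i.e. -436727).
  01010100101001111000
+ 10010101011000001001
= 11101010000010000001
Result 11101010000010000001: MSB = 1 → 958593 − 1048576 = -89983.
Addends (after negating the subtrahend) have opposite signs, so signed overflow cannot occur.

-89983; no overflow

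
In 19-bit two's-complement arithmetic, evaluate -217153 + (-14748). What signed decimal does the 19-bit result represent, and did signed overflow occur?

-217153 → 1001010111110111111
-14748 → 1111100011001100100
  1001010111110111111
+ 1111100011001100100
= 1000111011000100011  (discard carry-out 1)
Result 1000111011000100011: MSB = 1 → 292387 − 524288 = -231901.
Both addends are negative and so is the stored result: no signed overflow.

-231901; no overflow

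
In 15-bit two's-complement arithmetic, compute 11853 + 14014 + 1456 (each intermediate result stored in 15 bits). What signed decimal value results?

11853 + 14014 = 25867 → wraps to -6901 (110010100001011)
-6901 + 1456 = -5445 (110101010111011)

-5445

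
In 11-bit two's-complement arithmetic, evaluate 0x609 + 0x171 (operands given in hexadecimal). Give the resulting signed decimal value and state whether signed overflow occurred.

-134; no overflow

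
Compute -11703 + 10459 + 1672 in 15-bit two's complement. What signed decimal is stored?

-11703 + 10459 = -1244 (111101100100100)
-1244 + 1672 = 428 (000000110101100)

428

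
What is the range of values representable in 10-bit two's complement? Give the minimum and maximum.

Minimum: −2^9 = -512.
Maximum: 2^9 − 1 = 511.

min = -512, max = 511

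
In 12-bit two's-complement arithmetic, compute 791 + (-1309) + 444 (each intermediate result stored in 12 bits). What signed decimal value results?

-74

791 + (-1309) = -518 (110111111010)
-518 + 444 = -74 (111110110110)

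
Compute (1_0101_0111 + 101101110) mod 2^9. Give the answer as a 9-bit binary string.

011000101

  101010111
+ 101101110
= 011000101  (discard carry-out 1)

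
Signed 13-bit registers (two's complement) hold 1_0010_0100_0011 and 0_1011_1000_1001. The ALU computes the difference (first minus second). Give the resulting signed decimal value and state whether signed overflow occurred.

1722; overflow

1_0010_0100_0011 → 1001001000011 = -3517 (signed)
0_1011_1000_1001 → 0101110001001 = 2953 (signed)
Subtract via negate-and-add: invert 0101110001001 + 1 = 1010001110111 (i.e. -2953).
  1001001000011
+ 1010001110111
= 0011010111010  (discard carry-out 1)
Result 0011010111010: MSB = 0 → value 1722.
Both addends (after negating the subtrahend) are negative but the stored result is non-negative: signed overflow. The true value -3517 − 2953 = -6470 lies outside [-4096, 4095].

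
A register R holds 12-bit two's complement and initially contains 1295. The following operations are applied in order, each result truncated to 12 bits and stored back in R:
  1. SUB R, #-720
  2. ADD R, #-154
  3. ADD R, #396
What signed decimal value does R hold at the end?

-1839

Start: R = 1295 = 010100001111.
R = 1295 − (-720) = 2015 = 011111011111
R = 2015 + (-154) = 1861 = 011101000101
R = 1861 + 396 = 2257; wraps to -1839 = 100011010001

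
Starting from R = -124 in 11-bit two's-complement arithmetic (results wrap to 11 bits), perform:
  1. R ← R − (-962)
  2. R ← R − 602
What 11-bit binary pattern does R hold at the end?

00011101100

Start: R = -124 = 11110000100.
R = -124 − (-962) = 838 = 01101000110
R = 838 − 602 = 236 = 00011101100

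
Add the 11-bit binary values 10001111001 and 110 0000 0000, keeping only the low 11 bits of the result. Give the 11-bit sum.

01001111001

  10001111001
+ 11000000000
= 01001111001  (discard carry-out 1)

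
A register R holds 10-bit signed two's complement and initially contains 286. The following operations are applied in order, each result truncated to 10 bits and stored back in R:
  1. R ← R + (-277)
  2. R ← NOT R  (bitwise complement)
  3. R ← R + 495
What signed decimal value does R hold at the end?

Start: R = 286 = 0100011110.
R = 286 + (-277) = 9 = 0000001001
R = NOT 0000001001 = 1111110110 = -10
R = -10 + 495 = 485 = 0111100101

485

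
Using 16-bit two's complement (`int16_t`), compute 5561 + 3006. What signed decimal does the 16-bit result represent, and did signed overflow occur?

5561 → 0001010110111001
3006 → 0000101110111110
  0001010110111001
+ 0000101110111110
= 0010000101110111
Result 0010000101110111: MSB = 0 → value 8567.
Both addends are non-negative and so is the stored result: no signed overflow.

8567; no overflow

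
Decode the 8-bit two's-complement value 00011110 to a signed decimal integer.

30

MSB is 0, so the value is non-negative: 00011110 = 30.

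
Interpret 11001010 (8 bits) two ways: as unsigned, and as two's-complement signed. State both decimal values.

unsigned = 202, signed = -54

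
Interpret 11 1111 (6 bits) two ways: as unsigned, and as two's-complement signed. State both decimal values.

Unsigned: 111111 = 63.
Signed: MSB=1 → 63 − 64 = -1.

unsigned = 63, signed = -1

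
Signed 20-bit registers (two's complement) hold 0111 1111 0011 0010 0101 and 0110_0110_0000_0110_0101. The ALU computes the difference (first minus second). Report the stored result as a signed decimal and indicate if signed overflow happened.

0111 1111 0011 0010 0101 → 01111111001100100101 = 520997 (signed)
0110_0110_0000_0110_0101 → 01100110000001100101 = 417893 (signed)
Subtract via negate-and-add: invert 01100110000001100101 + 1 = 10011001111110011011 (i.e. -417893).
  01111111001100100101
+ 10011001111110011011
= 00011001001011000000  (discard carry-out 1)
Result 00011001001011000000: MSB = 0 → value 103104.
Addends (after negating the subtrahend) have opposite signs, so signed overflow cannot occur.

103104; no overflow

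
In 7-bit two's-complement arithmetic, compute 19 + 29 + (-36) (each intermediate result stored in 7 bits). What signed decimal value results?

12

19 + 29 = 48 (0110000)
48 + (-36) = 12 (0001100)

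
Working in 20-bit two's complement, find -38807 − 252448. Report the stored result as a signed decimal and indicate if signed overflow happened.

-291255; no overflow

-38807 → 11110110100001101001
252448 → 00111101101000100000
Subtract via negate-and-add: invert 00111101101000100000 + 1 = 11000010010111100000 (i.e. -252448).
  11110110100001101001
+ 11000010010111100000
= 10111000111001001001  (discard carry-out 1)
Result 10111000111001001001: MSB = 1 → 757321 − 1048576 = -291255.
Both addends (after negating the subtrahend) are negative and so is the stored result: no signed overflow.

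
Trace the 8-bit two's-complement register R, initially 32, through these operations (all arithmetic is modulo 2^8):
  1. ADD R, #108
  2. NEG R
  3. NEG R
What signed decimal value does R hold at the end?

Start: R = 32 = 00100000.
R = 32 + 108 = 140; wraps to -116 = 10001100
R = −(-116) = 116 = 01110100
R = −(116) = -116 = 10001100

-116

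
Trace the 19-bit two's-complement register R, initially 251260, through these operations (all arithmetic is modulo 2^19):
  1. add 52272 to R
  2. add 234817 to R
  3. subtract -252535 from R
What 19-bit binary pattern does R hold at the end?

Start: R = 251260 = 0111101010101111100.
R = 251260 + 52272 = 303532; wraps to -220756 = 1001010000110101100
R = -220756 + 234817 = 14061 = 0000011011011101101
R = 14061 − (-252535) = 266596; wraps to -257692 = 1000001000101100100

1000001000101100100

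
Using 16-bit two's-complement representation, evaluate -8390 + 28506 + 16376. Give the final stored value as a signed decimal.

-29044

-8390 + 28506 = 20116 (0100111010010100)
20116 + 16376 = 36492 → wraps to -29044 (1000111010001100)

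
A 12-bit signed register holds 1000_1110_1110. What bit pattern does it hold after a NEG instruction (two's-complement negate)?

011100010010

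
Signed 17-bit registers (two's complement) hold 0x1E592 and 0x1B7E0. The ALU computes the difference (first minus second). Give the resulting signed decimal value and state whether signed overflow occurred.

11698; no overflow

0x1E592 = 11110010110010010 = -6766 (signed)
0x1B7E0 = 11011011111100000 = -18464 (signed)
Subtract via negate-and-add: invert 11011011111100000 + 1 = 00100100000100000 (i.e. 18464).
  11110010110010010
+ 00100100000100000
= 00010110110110010  (discard carry-out 1)
Result 00010110110110010: MSB = 0 → value 11698.
Addends (after negating the subtrahend) have opposite signs, so signed overflow cannot occur.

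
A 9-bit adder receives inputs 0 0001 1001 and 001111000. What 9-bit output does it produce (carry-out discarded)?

010010001

  000011001
+ 001111000
= 010010001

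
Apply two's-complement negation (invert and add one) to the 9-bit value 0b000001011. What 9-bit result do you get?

111110101

Invert: 111110100. Add 1: 111110101.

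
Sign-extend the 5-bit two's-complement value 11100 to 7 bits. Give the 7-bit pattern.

MSB of 11100 is 1; replicate it into the new high bits.
11|11100 → 1111100 (still -4).

1111100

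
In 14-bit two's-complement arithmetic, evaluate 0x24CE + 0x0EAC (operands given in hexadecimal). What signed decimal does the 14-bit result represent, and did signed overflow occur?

-3206; no overflow

0x24CE = 10010011001110 = -6962 (signed)
0x0EAC = 00111010101100 = 3756 (signed)
  10010011001110
+ 00111010101100
= 11001101111010
Result 11001101111010: MSB = 1 → 13178 − 16384 = -3206.
Addends have opposite signs, so signed overflow cannot occur.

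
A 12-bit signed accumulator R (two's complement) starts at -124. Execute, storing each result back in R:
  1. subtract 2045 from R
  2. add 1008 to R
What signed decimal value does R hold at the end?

-1161

Start: R = -124 = 111110000100.
R = -124 − 2045 = -2169; wraps to 1927 = 011110000111
R = 1927 + 1008 = 2935; wraps to -1161 = 101101110111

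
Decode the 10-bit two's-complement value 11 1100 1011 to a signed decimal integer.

-53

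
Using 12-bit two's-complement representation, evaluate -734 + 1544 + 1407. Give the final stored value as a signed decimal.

-1879

-734 + 1544 = 810 (001100101010)
810 + 1407 = 2217 → wraps to -1879 (100010101001)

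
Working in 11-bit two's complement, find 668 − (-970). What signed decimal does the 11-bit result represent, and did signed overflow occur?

-410; overflow

668 → 01010011100
-970 → 10000110110
Subtract via negate-and-add: invert 10000110110 + 1 = 01111001010 (i.e. 970).
  01010011100
+ 01111001010
= 11001100110
Result 11001100110: MSB = 1 → 1638 − 2048 = -410.
Both addends (after negating the subtrahend) are non-negative but the stored result is negative: signed overflow. The true value 668 − (-970) = 1638 lies outside [-1024, 1023].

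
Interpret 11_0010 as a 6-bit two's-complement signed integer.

-14

MSB is 1, so the value is negative.
Invert: 001101. Add 1: 001110 = 14. So the value is −14.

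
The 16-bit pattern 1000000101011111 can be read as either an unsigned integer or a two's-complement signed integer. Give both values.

unsigned = 33119, signed = -32417

Unsigned: 1000000101011111 = 33119.
Signed: MSB=1 → 33119 − 65536 = -32417.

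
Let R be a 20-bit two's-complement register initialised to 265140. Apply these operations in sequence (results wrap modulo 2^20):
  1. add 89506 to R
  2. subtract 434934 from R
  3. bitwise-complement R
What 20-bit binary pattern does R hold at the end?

Start: R = 265140 = 01000000101110110100.
R = 265140 + 89506 = 354646 = 01010110100101010110
R = 354646 − 434934 = -80288 = 11101100011001100000
R = NOT 11101100011001100000 = 00010011100110011111 = 80287

00010011100110011111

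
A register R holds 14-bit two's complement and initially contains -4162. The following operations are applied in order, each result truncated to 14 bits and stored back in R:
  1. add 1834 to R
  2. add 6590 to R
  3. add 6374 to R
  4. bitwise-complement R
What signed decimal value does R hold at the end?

Start: R = -4162 = 10111110111110.
R = -4162 + 1834 = -2328 = 11011011101000
R = -2328 + 6590 = 4262 = 01000010100110
R = 4262 + 6374 = 10636; wraps to -5748 = 10100110001100
R = NOT 10100110001100 = 01011001110011 = 5747

5747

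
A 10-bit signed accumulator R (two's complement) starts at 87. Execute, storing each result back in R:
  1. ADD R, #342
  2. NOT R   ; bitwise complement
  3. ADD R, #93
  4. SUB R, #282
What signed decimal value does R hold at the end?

Start: R = 87 = 0001010111.
R = 87 + 342 = 429 = 0110101101
R = NOT 0110101101 = 1001010010 = -430
R = -430 + 93 = -337 = 1010101111
R = -337 − 282 = -619; wraps to 405 = 0110010101

405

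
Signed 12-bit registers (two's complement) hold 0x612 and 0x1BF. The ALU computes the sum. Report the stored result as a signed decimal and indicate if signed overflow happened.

2001; no overflow

0x612 = 011000010010 = 1554 (signed)
0x1BF = 000110111111 = 447 (signed)
  011000010010
+ 000110111111
= 011111010001
Result 011111010001: MSB = 0 → value 2001.
Both addends are non-negative and so is the stored result: no signed overflow.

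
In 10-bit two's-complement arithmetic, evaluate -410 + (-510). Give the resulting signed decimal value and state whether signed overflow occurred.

104; overflow

-410 → 1001100110
-510 → 1000000010
  1001100110
+ 1000000010
= 0001101000  (discard carry-out 1)
Result 0001101000: MSB = 0 → value 104.
Both addends are negative but the stored result is non-negative: signed overflow. The true value -410 + (-510) = -920 lies outside [-512, 511].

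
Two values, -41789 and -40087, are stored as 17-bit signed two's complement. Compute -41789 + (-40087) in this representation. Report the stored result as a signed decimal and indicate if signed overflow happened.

-41789 → 10101110011000011
-40087 → 10110001101101001
  10101110011000011
+ 10110001101101001
= 01100000000101100  (discard carry-out 1)
Result 01100000000101100: MSB = 0 → value 49196.
Both addends are negative but the stored result is non-negative: signed overflow. The true value -41789 + (-40087) = -81876 lies outside [-65536, 65535].

49196; overflow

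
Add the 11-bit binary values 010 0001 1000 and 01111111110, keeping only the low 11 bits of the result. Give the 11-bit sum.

11000010110

  01000011000
+ 01111111110
= 11000010110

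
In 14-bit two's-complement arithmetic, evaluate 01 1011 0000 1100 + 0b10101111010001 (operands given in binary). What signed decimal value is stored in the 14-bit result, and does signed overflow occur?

1757; no overflow

01 1011 0000 1100 → 01101100001100 = 6924 (signed)
0b10101111010001 → 10101111010001 = -5167 (signed)
  01101100001100
+ 10101111010001
= 00011011011101  (discard carry-out 1)
Result 00011011011101: MSB = 0 → value 1757.
Addends have opposite signs, so signed overflow cannot occur.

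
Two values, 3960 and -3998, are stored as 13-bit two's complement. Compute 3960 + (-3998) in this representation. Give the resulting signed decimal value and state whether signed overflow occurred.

-38; no overflow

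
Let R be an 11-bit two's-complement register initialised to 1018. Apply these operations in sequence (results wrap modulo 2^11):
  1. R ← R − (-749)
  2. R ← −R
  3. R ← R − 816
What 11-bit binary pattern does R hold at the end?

10111101001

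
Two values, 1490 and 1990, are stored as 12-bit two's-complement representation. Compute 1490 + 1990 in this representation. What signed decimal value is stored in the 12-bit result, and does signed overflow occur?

-616; overflow

1490 → 010111010010
1990 → 011111000110
  010111010010
+ 011111000110
= 110110011000
Result 110110011000: MSB = 1 → 3480 − 4096 = -616.
Both addends are non-negative but the stored result is negative: signed overflow. The true value 1490 + 1990 = 3480 lies outside [-2048, 2047].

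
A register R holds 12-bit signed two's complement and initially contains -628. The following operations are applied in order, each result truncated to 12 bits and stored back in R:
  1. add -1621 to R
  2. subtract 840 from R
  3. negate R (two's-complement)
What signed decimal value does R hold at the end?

-1007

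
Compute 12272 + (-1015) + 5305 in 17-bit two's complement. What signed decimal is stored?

16562

12272 + (-1015) = 11257 (00010101111111001)
11257 + 5305 = 16562 (00100000010110010)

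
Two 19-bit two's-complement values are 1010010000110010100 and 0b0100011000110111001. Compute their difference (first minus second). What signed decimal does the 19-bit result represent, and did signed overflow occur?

1010010000110010100 = -188012 (signed)
0b0100011000110111001 → 0100011000110111001 = 143801 (signed)
Subtract via negate-and-add: invert 0100011000110111001 + 1 = 1011100111001000111 (i.e. -143801).
  1010010000110010100
+ 1011100111001000111
= 0101110111111011011  (discard carry-out 1)
Result 0101110111111011011: MSB = 0 → value 192475.
Both addends (after negating the subtrahend) are negative but the stored result is non-negative: signed overflow. The true value -188012 − 143801 = -331813 lies outside [-262144, 262143].

192475; overflow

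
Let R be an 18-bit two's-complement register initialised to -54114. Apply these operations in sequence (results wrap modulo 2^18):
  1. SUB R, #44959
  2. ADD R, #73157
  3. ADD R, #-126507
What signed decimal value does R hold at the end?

109721

Start: R = -54114 = 110010110010011110.
R = -54114 − 44959 = -99073 = 100111110011111111
R = -99073 + 73157 = -25916 = 111001101011000100
R = -25916 + (-126507) = -152423; wraps to 109721 = 011010110010011001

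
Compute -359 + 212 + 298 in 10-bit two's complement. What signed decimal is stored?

-359 + 212 = -147 (1101101101)
-147 + 298 = 151 (0010010111)

151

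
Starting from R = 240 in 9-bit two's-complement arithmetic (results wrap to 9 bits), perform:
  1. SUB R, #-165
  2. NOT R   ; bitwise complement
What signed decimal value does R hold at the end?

Start: R = 240 = 011110000.
R = 240 − (-165) = 405; wraps to -107 = 110010101
R = NOT 110010101 = 001101010 = 106

106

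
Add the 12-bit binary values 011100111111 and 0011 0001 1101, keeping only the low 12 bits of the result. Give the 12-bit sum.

  011100111111
+ 001100011101
= 101001011100

101001011100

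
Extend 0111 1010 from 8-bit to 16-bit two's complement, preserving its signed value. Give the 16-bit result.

0000000001111010

MSB of 01111010 is 0; replicate it into the new high bits.
00000000|01111010 → 0000000001111010 (still 122).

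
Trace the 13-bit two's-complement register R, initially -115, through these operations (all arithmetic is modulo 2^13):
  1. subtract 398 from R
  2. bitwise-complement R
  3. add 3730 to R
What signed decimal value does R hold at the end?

-3950

Start: R = -115 = 1111110001101.
R = -115 − 398 = -513 = 1110111111111
R = NOT 1110111111111 = 0001000000000 = 512
R = 512 + 3730 = 4242; wraps to -3950 = 1000010010010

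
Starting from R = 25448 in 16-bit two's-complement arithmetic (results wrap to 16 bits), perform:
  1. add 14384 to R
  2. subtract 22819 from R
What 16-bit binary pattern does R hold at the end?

Start: R = 25448 = 0110001101101000.
R = 25448 + 14384 = 39832; wraps to -25704 = 1001101110011000
R = -25704 − 22819 = -48523; wraps to 17013 = 0100001001110101

0100001001110101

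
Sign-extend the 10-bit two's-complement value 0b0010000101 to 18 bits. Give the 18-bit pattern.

MSB of 0010000101 is 0; replicate it into the new high bits.
00000000|0010000101 → 000000000010000101 (still 133).

000000000010000101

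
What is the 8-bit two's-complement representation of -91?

10100101

|-91| = 91 = 01011011 in 8 bits.
Invert the bits: 10100100. Add 1: 10100101.
Check: 10100101 reads as 165 − 256 = -91.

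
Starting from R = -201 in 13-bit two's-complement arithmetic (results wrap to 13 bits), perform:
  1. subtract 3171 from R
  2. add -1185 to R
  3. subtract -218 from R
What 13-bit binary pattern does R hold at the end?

Start: R = -201 = 1111100110111.
R = -201 − 3171 = -3372 = 1001011010100
R = -3372 + (-1185) = -4557; wraps to 3635 = 0111000110011
R = 3635 − (-218) = 3853 = 0111100001101

0111100001101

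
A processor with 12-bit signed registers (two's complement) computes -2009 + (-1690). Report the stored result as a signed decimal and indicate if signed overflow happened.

397; overflow

-2009 → 100000100111
-1690 → 100101100110
  100000100111
+ 100101100110
= 000110001101  (discard carry-out 1)
Result 000110001101: MSB = 0 → value 397.
Both addends are negative but the stored result is non-negative: signed overflow. The true value -2009 + (-1690) = -3699 lies outside [-2048, 2047].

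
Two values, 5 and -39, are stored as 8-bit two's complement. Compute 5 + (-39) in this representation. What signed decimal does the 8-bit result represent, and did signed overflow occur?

-34; no overflow

5 → 00000101
-39 → 11011001
  00000101
+ 11011001
= 11011110
Result 11011110: MSB = 1 → 222 − 256 = -34.
Addends have opposite signs, so signed overflow cannot occur.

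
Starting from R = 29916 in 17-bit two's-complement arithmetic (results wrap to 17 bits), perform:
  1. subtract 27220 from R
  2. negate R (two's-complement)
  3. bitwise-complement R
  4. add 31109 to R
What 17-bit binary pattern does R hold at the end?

Start: R = 29916 = 00111010011011100.
R = 29916 − 27220 = 2696 = 00000101010001000
R = −(2696) = -2696 = 11111010101111000
R = NOT 11111010101111000 = 00000101010000111 = 2695
R = 2695 + 31109 = 33804 = 01000010000001100

01000010000001100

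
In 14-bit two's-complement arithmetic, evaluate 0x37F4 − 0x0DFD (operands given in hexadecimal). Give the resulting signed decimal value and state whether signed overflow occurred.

-5641; no overflow

0x37F4 = 11011111110100 = -2060 (signed)
0x0DFD = 00110111111101 = 3581 (signed)
Subtract via negate-and-add: invert 00110111111101 + 1 = 11001000000011 (i.e. -3581).
  11011111110100
+ 11001000000011
= 10100111110111  (discard carry-out 1)
Result 10100111110111: MSB = 1 → 10743 − 16384 = -5641.
Both addends (after negating the subtrahend) are negative and so is the stored result: no signed overflow.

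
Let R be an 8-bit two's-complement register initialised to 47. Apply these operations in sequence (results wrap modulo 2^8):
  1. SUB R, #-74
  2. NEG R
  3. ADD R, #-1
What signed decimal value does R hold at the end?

-122

Start: R = 47 = 00101111.
R = 47 − (-74) = 121 = 01111001
R = −(121) = -121 = 10000111
R = -121 + (-1) = -122 = 10000110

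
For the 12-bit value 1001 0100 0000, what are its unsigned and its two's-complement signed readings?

unsigned = 2368, signed = -1728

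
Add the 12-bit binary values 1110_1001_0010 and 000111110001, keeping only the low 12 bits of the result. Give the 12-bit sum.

000010000011

  111010010010
+ 000111110001
= 000010000011  (discard carry-out 1)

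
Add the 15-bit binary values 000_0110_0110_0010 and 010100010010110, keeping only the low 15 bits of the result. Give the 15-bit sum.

010111011111000

  000011001100010
+ 010100010010110
= 010111011111000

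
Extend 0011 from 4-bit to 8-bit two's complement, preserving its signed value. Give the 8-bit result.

MSB of 0011 is 0; replicate it into the new high bits.
0000|0011 → 00000011 (still 3).

00000011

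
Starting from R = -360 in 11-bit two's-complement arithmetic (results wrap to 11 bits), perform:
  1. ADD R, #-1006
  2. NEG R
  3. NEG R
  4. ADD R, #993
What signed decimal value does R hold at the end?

-373

Start: R = -360 = 11010011000.
R = -360 + (-1006) = -1366; wraps to 682 = 01010101010
R = −(682) = -682 = 10101010110
R = −(-682) = 682 = 01010101010
R = 682 + 993 = 1675; wraps to -373 = 11010001011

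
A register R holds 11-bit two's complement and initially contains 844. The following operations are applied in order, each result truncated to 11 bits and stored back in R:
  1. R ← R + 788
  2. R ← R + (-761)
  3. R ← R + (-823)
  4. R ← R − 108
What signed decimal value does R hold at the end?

Start: R = 844 = 01101001100.
R = 844 + 788 = 1632; wraps to -416 = 11001100000
R = -416 + (-761) = -1177; wraps to 871 = 01101100111
R = 871 + (-823) = 48 = 00000110000
R = 48 − 108 = -60 = 11111000100

-60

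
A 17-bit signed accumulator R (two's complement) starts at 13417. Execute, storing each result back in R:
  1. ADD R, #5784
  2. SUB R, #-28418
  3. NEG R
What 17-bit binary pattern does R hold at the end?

Start: R = 13417 = 00011010001101001.
R = 13417 + 5784 = 19201 = 00100101100000001
R = 19201 − (-28418) = 47619 = 01011101000000011
R = −(47619) = -47619 = 10100010111111101

10100010111111101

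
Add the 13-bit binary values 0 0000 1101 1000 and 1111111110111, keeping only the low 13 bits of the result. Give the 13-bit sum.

  0000011011000
+ 1111111110111
= 0000011001111  (discard carry-out 1)

0000011001111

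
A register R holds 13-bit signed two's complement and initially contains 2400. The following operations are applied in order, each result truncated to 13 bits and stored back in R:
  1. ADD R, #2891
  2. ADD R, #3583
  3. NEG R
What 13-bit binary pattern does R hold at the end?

1110101010110

Start: R = 2400 = 0100101100000.
R = 2400 + 2891 = 5291; wraps to -2901 = 1010010101011
R = -2901 + 3583 = 682 = 0001010101010
R = −(682) = -682 = 1110101010110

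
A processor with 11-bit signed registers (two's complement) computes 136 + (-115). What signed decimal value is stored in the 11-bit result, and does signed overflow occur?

136 → 00010001000
-115 → 11110001101
  00010001000
+ 11110001101
= 00000010101  (discard carry-out 1)
Result 00000010101: MSB = 0 → value 21.
Addends have opposite signs, so signed overflow cannot occur.

21; no overflow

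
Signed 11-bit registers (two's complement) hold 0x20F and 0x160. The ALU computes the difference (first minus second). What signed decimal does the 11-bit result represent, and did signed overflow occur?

175; no overflow

0x20F = 01000001111 = 527 (signed)
0x160 = 00101100000 = 352 (signed)
Subtract via negate-and-add: invert 00101100000 + 1 = 11010100000 (i.e. -352).
  01000001111
+ 11010100000
= 00010101111  (discard carry-out 1)
Result 00010101111: MSB = 0 → value 175.
Addends (after negating the subtrahend) have opposite signs, so signed overflow cannot occur.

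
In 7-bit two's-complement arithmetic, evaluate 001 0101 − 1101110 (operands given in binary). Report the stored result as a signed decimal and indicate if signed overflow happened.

001 0101 → 0010101 = 21 (signed)
1101110 = -18 (signed)
Subtract via negate-and-add: invert 1101110 + 1 = 0010010 (i.e. 18).
  0010101
+ 0010010
= 0100111
Result 0100111: MSB = 0 → value 39.
Both addends (after negating the subtrahend) are non-negative and so is the stored result: no signed overflow.

39; no overflow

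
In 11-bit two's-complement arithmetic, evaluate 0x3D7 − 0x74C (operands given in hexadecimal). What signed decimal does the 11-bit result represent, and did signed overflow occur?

-885; overflow

0x3D7 = 01111010111 = 983 (signed)
0x74C = 11101001100 = -180 (signed)
Subtract via negate-and-add: invert 11101001100 + 1 = 00010110100 (i.e. 180).
  01111010111
+ 00010110100
= 10010001011
Result 10010001011: MSB = 1 → 1163 − 2048 = -885.
Both addends (after negating the subtrahend) are non-negative but the stored result is negative: signed overflow. The true value 983 − (-180) = 1163 lies outside [-1024, 1023].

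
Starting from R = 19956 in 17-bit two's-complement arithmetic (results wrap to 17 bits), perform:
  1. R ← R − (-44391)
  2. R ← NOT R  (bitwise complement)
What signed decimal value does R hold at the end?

Start: R = 19956 = 00100110111110100.
R = 19956 − (-44391) = 64347 = 01111101101011011
R = NOT 01111101101011011 = 10000010010100100 = -64348

-64348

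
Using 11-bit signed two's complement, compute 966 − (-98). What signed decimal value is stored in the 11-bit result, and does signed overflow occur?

966 → 01111000110
-98 → 11110011110
Subtract via negate-and-add: invert 11110011110 + 1 = 00001100010 (i.e. 98).
  01111000110
+ 00001100010
= 10000101000
Result 10000101000: MSB = 1 → 1064 − 2048 = -984.
Both addends (after negating the subtrahend) are non-negative but the stored result is negative: signed overflow. The true value 966 − (-98) = 1064 lies outside [-1024, 1023].

-984; overflow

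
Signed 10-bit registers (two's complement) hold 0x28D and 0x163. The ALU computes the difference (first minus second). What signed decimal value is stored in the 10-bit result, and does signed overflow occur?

298; overflow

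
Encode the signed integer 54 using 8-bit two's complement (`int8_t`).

00110110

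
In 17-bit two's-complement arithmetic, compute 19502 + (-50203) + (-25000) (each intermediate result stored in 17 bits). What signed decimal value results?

19502 + (-50203) = -30701 (11000100000010011)
-30701 + (-25000) = -55701 (10010011001101011)

-55701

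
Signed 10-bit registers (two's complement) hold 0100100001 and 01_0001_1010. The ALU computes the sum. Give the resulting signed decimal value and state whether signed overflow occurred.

0100100001 = 289 (signed)
01_0001_1010 → 0100011010 = 282 (signed)
  0100100001
+ 0100011010
= 1000111011
Result 1000111011: MSB = 1 → 571 − 1024 = -453.
Both addends are non-negative but the stored result is negative: signed overflow. The true value 289 + 282 = 571 lies outside [-512, 511].

-453; overflow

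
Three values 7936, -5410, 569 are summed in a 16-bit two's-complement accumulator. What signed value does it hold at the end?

3095

7936 + (-5410) = 2526 (0000100111011110)
2526 + 569 = 3095 (0000110000010111)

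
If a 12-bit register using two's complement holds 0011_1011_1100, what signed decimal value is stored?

956

MSB is 0, so the value is non-negative: 001110111100 = 956.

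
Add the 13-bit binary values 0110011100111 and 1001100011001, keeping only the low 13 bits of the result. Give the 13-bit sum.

  0110011100111
+ 1001100011001
= 0000000000000  (discard carry-out 1)

0000000000000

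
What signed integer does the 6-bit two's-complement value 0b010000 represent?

16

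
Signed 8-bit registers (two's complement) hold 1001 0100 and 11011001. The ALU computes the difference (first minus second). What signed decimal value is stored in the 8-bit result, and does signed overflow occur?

1001 0100 → 10010100 = -108 (signed)
11011001 = -39 (signed)
Subtract via negate-and-add: invert 11011001 + 1 = 00100111 (i.e. 39).
  10010100
+ 00100111
= 10111011
Result 10111011: MSB = 1 → 187 − 256 = -69.
Addends (after negating the subtrahend) have opposite signs, so signed overflow cannot occur.

-69; no overflow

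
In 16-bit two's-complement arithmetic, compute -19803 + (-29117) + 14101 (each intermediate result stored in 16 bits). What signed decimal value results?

-19803 + (-29117) = -48920 → wraps to 16616 (0100000011101000)
16616 + 14101 = 30717 (0111011111111101)

30717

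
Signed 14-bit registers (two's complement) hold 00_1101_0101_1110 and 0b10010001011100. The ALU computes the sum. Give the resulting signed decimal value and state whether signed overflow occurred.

00_1101_0101_1110 → 00110101011110 = 3422 (signed)
0b10010001011100 → 10010001011100 = -7076 (signed)
  00110101011110
+ 10010001011100
= 11000110111010
Result 11000110111010: MSB = 1 → 12730 − 16384 = -3654.
Addends have opposite signs, so signed overflow cannot occur.

-3654; no overflow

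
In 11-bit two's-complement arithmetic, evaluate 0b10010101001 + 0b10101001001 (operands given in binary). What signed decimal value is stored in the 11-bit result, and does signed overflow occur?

498; overflow

0b10010101001 → 10010101001 = -855 (signed)
0b10101001001 → 10101001001 = -695 (signed)
  10010101001
+ 10101001001
= 00111110010  (discard carry-out 1)
Result 00111110010: MSB = 0 → value 498.
Both addends are negative but the stored result is non-negative: signed overflow. The true value -855 + (-695) = -1550 lies outside [-1024, 1023].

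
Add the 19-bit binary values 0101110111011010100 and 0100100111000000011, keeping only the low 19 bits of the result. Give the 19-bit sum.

1010011110011010111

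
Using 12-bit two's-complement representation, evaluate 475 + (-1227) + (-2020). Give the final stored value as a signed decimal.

475 + (-1227) = -752 (110100010000)
-752 + (-2020) = -2772 → wraps to 1324 (010100101100)

1324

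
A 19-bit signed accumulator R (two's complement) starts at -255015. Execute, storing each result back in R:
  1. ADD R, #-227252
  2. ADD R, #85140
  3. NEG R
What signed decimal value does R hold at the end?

-127161

Start: R = -255015 = 1000001101111011001.
R = -255015 + (-227252) = -482267; wraps to 42021 = 0001010010000100101
R = 42021 + 85140 = 127161 = 0011111000010111001
R = −(127161) = -127161 = 1100000111101000111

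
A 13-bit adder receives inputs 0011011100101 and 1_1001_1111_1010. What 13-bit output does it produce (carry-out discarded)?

  0011011100101
+ 1100111111010
= 0000011011111  (discard carry-out 1)

0000011011111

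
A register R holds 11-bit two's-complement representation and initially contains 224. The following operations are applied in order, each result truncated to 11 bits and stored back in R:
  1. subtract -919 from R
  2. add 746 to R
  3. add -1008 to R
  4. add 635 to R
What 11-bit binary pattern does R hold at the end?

10111101100

Start: R = 224 = 00011100000.
R = 224 − (-919) = 1143; wraps to -905 = 10001110111
R = -905 + 746 = -159 = 11101100001
R = -159 + (-1008) = -1167; wraps to 881 = 01101110001
R = 881 + 635 = 1516; wraps to -532 = 10111101100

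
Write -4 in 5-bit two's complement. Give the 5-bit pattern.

|-4| = 4 = 00100 in 5 bits.
Invert the bits: 11011. Add 1: 11100.

11100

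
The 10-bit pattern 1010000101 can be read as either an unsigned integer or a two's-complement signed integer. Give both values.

Unsigned: 1010000101 = 645.
Signed: MSB=1 → 645 − 1024 = -379.

unsigned = 645, signed = -379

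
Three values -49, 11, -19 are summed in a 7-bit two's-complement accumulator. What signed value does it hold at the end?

-49 + 11 = -38 (1011010)
-38 + (-19) = -57 (1000111)

-57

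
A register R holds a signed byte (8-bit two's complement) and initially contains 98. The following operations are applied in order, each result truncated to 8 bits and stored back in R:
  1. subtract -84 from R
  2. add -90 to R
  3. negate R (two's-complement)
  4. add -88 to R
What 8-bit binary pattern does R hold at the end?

01001100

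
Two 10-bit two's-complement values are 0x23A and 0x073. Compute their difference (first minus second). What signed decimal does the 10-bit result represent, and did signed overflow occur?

455; overflow

0x23A = 1000111010 = -454 (signed)
0x073 = 0001110011 = 115 (signed)
Subtract via negate-and-add: invert 0001110011 + 1 = 1110001101 (i.e. -115).
  1000111010
+ 1110001101
= 0111000111  (discard carry-out 1)
Result 0111000111: MSB = 0 → value 455.
Both addends (after negating the subtrahend) are negative but the stored result is non-negative: signed overflow. The true value -454 − 115 = -569 lies outside [-512, 511].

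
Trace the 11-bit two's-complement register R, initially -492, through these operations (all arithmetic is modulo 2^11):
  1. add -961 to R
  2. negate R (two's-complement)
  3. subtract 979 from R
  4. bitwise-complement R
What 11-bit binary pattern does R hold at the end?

Start: R = -492 = 11000010100.
R = -492 + (-961) = -1453; wraps to 595 = 01001010011
R = −(595) = -595 = 10110101101
R = -595 − 979 = -1574; wraps to 474 = 00111011010
R = NOT 00111011010 = 11000100101 = -475

11000100101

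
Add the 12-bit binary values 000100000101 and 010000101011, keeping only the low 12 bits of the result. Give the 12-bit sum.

  000100000101
+ 010000101011
= 010100110000

010100110000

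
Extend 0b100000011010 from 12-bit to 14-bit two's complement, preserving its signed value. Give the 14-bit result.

MSB of 100000011010 is 1; replicate it into the new high bits.
11|100000011010 → 11100000011010 (still -2022).

11100000011010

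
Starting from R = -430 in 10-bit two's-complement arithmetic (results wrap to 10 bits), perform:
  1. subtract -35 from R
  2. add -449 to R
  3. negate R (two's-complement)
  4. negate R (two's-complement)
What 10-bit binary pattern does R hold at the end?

0010110100

Start: R = -430 = 1001010010.
R = -430 − (-35) = -395 = 1001110101
R = -395 + (-449) = -844; wraps to 180 = 0010110100
R = −(180) = -180 = 1101001100
R = −(-180) = 180 = 0010110100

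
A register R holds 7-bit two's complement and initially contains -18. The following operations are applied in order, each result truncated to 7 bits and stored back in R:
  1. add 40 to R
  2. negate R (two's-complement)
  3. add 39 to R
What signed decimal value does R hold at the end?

17

Start: R = -18 = 1101110.
R = -18 + 40 = 22 = 0010110
R = −(22) = -22 = 1101010
R = -22 + 39 = 17 = 0010001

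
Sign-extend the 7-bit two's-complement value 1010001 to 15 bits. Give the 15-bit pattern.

MSB of 1010001 is 1; replicate it into the new high bits.
11111111|1010001 → 111111111010001 (still -47).

111111111010001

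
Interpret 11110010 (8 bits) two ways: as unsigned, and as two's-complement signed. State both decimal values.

unsigned = 242, signed = -14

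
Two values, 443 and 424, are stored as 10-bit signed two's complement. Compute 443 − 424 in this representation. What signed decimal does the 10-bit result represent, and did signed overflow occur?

443 → 0110111011
424 → 0110101000
Subtract via negate-and-add: invert 0110101000 + 1 = 1001011000 (i.e. -424).
  0110111011
+ 1001011000
= 0000010011  (discard carry-out 1)
Result 0000010011: MSB = 0 → value 19.
Addends (after negating the subtrahend) have opposite signs, so signed overflow cannot occur.

19; no overflow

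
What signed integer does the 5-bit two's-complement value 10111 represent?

MSB is 1, so the value is negative.
Unsigned reading: 23. Subtract 2^5 = 32: 23 − 32 = -9.

-9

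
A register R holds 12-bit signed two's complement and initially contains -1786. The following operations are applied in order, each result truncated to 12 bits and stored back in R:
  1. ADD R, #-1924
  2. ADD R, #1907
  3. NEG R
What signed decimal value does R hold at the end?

1803

Start: R = -1786 = 100100000110.
R = -1786 + (-1924) = -3710; wraps to 386 = 000110000010
R = 386 + 1907 = 2293; wraps to -1803 = 100011110101
R = −(-1803) = 1803 = 011100001011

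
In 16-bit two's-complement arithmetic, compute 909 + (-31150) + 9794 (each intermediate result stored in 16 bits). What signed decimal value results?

-20447

909 + (-31150) = -30241 (1000100111011111)
-30241 + 9794 = -20447 (1011000000100001)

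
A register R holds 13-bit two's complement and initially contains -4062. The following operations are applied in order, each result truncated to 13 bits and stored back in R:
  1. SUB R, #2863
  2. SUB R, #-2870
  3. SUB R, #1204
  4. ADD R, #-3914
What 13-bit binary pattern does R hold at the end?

1110000101011

Start: R = -4062 = 1000000100010.
R = -4062 − 2863 = -6925; wraps to 1267 = 0010011110011
R = 1267 − (-2870) = 4137; wraps to -4055 = 1000000101001
R = -4055 − 1204 = -5259; wraps to 2933 = 0101101110101
R = 2933 + (-3914) = -981 = 1110000101011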